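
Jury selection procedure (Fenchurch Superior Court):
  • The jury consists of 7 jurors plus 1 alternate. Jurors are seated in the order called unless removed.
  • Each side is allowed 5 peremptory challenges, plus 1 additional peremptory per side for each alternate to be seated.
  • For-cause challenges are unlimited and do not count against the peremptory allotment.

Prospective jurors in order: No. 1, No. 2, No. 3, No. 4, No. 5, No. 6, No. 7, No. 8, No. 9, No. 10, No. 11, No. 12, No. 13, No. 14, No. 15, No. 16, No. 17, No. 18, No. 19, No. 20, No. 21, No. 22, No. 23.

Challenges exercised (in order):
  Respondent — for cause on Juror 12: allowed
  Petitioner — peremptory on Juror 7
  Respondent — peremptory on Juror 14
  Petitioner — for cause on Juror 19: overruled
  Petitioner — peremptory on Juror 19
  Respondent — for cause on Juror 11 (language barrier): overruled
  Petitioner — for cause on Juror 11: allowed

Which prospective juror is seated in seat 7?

8

Removed: #7, #11, #12, #14, #19.
Seating in order: seats 1–7 → #1, #2, #3, #4, #5, #6, #8; alternates → #9.
So seat 7 is #8.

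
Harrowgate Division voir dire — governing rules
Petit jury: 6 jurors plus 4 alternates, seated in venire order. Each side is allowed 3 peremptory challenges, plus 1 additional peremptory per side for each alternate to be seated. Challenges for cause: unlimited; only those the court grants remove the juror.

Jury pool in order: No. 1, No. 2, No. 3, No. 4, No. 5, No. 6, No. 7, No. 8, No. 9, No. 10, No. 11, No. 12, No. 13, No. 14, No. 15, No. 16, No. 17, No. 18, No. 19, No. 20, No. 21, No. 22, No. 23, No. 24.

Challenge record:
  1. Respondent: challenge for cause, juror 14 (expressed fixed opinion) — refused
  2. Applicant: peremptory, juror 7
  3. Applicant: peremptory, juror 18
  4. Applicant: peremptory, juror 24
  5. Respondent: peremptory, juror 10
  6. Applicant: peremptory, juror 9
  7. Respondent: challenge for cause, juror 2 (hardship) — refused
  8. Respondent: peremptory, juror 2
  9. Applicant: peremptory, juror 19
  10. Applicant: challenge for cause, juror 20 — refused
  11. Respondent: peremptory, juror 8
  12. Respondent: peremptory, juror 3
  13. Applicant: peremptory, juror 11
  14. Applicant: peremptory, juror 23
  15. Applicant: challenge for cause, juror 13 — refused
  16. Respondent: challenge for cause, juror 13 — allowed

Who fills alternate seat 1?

Removed: #2, #3, #7, #8, #9, #10, #11, #13, #18, #19, #23, #24. (#14, #20 stay — for-cause denied.)
Seating in order: seats 1–6 → #1, #4, #5, #6, #12, #14; alternates → #15, #16, #17, #20.
So alternate 1 is #15.

15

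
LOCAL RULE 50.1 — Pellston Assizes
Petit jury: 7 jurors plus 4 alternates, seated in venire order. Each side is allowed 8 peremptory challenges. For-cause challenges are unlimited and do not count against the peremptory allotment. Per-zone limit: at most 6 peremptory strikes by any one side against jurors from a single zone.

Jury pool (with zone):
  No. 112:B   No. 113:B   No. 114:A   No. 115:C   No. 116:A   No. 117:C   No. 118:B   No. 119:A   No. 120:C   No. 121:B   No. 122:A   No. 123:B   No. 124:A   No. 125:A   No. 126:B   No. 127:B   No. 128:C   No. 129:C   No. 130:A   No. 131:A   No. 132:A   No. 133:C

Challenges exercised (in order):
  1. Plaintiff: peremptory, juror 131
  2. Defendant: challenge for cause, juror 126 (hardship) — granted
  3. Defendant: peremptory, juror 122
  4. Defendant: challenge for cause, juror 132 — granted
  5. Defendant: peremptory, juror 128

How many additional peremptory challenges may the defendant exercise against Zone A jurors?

5

Defendant peremptories so far: #122, #128 — 2 of 8 used, 6 left overall.
Against Zone A: #122 — 1 used; per-zone cap 6 leaves 5.
Binding limit: min(6, 5) = 5.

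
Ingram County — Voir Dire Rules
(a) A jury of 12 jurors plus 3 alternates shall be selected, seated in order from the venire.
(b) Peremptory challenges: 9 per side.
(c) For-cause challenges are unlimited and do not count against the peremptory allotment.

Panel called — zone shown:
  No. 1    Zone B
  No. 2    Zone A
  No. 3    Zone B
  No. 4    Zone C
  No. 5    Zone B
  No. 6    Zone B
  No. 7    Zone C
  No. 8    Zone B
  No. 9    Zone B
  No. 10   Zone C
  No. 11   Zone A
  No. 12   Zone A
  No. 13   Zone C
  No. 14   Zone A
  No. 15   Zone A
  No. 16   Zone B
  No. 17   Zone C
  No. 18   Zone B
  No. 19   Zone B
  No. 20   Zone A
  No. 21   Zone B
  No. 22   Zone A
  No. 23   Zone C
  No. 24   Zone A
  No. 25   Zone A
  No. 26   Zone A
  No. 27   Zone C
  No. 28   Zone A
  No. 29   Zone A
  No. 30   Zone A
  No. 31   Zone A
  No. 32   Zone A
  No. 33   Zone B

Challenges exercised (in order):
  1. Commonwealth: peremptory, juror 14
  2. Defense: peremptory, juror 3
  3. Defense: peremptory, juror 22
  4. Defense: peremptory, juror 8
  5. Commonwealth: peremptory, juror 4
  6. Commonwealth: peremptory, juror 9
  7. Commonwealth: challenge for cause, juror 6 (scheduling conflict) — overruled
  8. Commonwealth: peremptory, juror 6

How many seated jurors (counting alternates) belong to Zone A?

5

Removed: #3, #4, #6, #8, #9, #14, #22.
Seated (15 incl. alternates): #1, #2, #5, #7, #10, #11, #12, #13, #15, #16, #17, #18, #19, #20, #21.
Of those, in Zone A: #2, #11, #12, #15, #20 → 5.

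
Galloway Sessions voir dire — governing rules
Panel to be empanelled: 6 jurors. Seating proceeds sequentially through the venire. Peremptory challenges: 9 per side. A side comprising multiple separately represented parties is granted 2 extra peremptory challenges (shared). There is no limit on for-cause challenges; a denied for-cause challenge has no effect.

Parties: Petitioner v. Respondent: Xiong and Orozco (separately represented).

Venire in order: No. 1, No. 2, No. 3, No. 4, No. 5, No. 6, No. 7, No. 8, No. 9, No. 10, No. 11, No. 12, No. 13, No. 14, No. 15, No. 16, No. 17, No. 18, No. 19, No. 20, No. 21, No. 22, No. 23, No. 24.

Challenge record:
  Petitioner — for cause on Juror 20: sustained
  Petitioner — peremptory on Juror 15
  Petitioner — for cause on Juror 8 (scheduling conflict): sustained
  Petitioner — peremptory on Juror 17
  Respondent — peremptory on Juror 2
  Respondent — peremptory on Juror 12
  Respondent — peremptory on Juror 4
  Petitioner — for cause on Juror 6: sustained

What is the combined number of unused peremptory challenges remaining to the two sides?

Petitioner allotment: 9. Respondent allotment: 9 base + 2 multi-party = 11.
Petitioner peremptories used: #15, #17 — 2 (for-cause on #20, #8, #6 don't count).
Respondent peremptories used: #2, #12, #4 — 3.
Remaining: (9 − 2) + (11 − 3) = 15.

15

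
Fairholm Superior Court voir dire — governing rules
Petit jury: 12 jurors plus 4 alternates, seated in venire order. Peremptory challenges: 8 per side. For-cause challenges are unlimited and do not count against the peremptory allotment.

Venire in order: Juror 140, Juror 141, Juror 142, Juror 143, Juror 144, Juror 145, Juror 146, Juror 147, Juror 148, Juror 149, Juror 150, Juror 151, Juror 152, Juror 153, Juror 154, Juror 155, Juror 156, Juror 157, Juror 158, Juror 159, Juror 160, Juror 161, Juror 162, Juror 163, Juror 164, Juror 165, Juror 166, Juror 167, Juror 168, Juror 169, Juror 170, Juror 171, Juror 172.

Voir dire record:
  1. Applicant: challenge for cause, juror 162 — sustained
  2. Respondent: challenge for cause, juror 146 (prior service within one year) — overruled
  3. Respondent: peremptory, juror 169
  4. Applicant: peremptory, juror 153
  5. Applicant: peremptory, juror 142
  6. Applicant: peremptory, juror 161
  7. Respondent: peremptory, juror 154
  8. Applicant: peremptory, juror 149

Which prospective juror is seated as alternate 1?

156

Removed: #142, #149, #153, #154, #161, #162, #169. (#146 stays — for-cause denied.)
Seating in order: seats 1–12 → #140, #141, #143, #144, #145, #146, #147, #148, #150, #151, #152, #155; alternates → #156, #157, #158, #159.
So alternate 1 is #156.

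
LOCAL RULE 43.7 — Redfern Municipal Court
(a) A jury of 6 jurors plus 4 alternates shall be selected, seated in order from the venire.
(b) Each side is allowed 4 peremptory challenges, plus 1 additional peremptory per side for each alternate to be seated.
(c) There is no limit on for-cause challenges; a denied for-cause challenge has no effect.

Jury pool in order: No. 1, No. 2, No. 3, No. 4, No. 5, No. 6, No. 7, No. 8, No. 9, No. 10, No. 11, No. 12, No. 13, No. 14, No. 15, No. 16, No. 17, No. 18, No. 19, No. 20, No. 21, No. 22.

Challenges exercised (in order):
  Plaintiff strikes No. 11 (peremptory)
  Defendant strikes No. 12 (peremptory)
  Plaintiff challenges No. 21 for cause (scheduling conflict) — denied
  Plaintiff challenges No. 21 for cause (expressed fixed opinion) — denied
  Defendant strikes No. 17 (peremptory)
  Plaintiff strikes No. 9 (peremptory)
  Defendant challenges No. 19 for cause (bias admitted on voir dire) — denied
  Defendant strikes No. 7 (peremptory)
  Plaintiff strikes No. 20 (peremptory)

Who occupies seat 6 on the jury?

Removed: #7, #9, #11, #12, #17, #20. (#19, #21 stay — for-cause denied.)
Filling seats in venire order through position 6: #1, #2, #3, #4, #5, #6.
So seat 6 is #6.

6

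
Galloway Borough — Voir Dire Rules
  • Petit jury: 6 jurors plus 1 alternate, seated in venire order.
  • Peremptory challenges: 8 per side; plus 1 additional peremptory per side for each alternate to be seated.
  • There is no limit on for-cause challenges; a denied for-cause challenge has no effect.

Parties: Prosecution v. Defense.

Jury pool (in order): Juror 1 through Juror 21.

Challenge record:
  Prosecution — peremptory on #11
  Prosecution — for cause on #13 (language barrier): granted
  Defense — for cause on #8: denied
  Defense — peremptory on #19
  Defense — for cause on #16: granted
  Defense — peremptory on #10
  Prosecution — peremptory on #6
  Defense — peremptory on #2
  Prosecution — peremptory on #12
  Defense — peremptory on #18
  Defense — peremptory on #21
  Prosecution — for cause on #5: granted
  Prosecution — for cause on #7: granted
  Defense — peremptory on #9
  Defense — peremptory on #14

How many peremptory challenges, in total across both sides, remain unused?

Prosecution allotment: 8 base + 1 × 1 alternate = 9. Defense allotment: 8 base + 1 × 1 alternate = 9.
Prosecution peremptories used: #11, #6, #12 — 3 (for-cause on #13, #5, #7 don't count).
Defense peremptories used: #19, #10, #2, #18, #21, #9, #14 — 7 (for-cause on #8, #16 don't count).
Remaining: (9 − 3) + (9 − 7) = 8.

8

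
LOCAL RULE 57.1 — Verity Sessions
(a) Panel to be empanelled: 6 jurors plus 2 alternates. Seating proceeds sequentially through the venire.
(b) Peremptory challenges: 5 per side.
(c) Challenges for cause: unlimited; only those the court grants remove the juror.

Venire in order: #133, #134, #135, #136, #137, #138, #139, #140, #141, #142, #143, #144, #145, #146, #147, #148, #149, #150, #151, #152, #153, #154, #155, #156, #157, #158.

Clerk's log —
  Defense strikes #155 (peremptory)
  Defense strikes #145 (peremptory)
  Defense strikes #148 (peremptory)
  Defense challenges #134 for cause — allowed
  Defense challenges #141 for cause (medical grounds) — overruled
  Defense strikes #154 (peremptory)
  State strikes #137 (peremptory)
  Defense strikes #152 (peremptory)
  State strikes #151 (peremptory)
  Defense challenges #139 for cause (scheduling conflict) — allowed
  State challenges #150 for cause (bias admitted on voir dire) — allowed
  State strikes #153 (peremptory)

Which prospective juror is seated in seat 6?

141

Removed: #134, #137, #139, #145, #148, #150, #151, #152, #153, #154, #155. (#141 stays — for-cause denied.)
Seating in order: seats 1–6 → #133, #135, #136, #138, #140, #141; alternates → #142, #143.
So seat 6 is #141.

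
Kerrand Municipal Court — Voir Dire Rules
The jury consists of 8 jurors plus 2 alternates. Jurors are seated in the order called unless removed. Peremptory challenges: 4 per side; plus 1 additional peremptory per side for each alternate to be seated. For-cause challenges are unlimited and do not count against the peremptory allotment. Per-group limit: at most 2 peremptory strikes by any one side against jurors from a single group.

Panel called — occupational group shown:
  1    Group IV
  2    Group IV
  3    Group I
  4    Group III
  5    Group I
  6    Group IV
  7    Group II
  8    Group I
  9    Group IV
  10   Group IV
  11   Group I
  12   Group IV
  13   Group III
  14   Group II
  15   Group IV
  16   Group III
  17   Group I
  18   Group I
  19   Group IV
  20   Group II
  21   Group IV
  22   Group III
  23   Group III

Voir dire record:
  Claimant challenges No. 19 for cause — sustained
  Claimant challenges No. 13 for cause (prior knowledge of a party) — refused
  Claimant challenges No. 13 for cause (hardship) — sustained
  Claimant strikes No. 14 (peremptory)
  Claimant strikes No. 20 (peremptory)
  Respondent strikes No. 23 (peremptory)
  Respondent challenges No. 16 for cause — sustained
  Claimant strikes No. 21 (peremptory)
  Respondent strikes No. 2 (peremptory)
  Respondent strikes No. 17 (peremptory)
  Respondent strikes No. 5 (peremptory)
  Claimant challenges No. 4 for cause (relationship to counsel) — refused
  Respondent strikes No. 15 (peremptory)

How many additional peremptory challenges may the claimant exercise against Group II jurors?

Claimant peremptories so far: #14, #20, #21 — 3 of 6 used, 3 left overall.
Against Group II: #14, #20 — 2 used; per-group cap 2 leaves 0.
Binding limit: min(3, 0) = 0.

0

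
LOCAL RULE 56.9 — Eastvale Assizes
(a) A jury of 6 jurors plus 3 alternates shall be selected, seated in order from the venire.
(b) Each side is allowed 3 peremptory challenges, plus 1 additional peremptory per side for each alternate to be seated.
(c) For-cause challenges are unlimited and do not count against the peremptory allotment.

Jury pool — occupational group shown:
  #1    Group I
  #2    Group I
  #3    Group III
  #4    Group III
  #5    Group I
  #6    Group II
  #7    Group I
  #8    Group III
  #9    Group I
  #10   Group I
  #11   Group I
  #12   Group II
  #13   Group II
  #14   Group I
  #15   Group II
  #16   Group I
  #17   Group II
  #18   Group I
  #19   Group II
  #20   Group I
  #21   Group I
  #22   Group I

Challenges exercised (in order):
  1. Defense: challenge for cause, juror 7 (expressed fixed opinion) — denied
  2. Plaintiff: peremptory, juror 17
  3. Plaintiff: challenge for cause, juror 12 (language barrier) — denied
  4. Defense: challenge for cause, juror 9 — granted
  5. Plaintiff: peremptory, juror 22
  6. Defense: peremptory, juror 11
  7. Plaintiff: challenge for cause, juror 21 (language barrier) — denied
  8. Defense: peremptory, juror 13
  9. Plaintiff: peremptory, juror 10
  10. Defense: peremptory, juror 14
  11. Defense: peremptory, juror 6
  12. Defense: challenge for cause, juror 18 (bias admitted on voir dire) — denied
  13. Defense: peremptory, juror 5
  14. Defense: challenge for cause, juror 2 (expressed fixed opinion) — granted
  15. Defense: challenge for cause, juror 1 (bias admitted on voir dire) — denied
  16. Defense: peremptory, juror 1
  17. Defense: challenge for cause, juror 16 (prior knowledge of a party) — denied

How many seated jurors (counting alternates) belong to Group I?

Removed: #1, #2, #5, #6, #9, #10, #11, #13, #14, #17, #22.
Seated (9 incl. alternates): #3, #4, #7, #8, #12, #15, #16, #18, #19.
Of those, in Group I: #7, #16, #18 → 3.

3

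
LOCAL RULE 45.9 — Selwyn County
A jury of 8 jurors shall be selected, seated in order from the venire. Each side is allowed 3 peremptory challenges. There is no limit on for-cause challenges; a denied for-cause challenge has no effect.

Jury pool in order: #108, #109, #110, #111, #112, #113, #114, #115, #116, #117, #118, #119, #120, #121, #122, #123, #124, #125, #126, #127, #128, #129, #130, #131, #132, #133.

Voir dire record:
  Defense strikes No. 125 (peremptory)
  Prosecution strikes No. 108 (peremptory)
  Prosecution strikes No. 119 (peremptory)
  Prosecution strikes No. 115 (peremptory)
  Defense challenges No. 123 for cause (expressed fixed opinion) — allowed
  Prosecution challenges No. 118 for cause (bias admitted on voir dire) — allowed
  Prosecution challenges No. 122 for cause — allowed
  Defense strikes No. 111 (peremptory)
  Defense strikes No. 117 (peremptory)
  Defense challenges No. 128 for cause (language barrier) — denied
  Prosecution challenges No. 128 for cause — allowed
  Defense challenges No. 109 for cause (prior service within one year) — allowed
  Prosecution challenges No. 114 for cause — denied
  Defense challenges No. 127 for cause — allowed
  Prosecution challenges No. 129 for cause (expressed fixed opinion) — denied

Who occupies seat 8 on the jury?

Removed: #108, #109, #111, #115, #117, #118, #119, #122, #123, #125, #127, #128. (#114, #129 stay — for-cause denied.)
Seating in order: seats 1–8 → #110, #112, #113, #114, #116, #120, #121, #124.
So seat 8 is #124.

124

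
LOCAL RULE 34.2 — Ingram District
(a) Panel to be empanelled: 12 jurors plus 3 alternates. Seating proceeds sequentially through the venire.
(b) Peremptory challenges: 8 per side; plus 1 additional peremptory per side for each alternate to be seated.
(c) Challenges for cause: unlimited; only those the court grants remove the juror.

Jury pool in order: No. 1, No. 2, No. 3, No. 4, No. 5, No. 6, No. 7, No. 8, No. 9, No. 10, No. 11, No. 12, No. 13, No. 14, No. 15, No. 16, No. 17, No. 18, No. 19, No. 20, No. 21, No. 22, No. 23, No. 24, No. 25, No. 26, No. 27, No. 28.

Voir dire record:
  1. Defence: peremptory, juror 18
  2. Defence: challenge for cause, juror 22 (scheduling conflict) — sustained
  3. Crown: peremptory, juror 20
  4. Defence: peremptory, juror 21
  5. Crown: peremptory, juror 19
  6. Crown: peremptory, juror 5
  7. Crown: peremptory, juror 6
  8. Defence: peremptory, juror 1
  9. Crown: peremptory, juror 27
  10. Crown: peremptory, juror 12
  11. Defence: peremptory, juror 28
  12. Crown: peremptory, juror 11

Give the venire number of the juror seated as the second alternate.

Removed: #1, #5, #6, #11, #12, #18, #19, #20, #21, #22, #27, #28.
Seating in order: seats 1–12 → #2, #3, #4, #7, #8, #9, #10, #13, #14, #15, #16, #17; alternates → #23, #24, #25.
So alternate 2 is #24.

24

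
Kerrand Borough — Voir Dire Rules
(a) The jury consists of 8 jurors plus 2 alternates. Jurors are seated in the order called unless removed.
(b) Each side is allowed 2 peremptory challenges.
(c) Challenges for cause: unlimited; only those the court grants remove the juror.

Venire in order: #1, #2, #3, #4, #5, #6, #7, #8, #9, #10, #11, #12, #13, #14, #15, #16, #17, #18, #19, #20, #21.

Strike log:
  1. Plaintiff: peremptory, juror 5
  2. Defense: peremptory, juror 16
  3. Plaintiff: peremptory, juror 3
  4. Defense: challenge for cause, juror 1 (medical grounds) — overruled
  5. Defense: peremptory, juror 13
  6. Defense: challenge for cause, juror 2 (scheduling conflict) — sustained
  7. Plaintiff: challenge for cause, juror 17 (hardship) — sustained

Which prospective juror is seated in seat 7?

10

Removed: #2, #3, #5, #13, #16, #17. (#1 stays — for-cause denied.)
Seating in order: seats 1–8 → #1, #4, #6, #7, #8, #9, #10, #11; alternates → #12, #14.
So seat 7 is #10.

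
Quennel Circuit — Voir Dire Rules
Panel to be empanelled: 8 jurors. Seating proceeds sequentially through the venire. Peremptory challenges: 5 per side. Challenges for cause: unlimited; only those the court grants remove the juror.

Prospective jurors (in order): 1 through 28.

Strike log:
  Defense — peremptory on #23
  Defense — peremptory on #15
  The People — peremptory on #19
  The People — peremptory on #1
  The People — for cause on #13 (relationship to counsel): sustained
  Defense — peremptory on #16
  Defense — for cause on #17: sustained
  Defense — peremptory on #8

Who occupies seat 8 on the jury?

Removed: #1, #8, #13, #15, #16, #17, #19, #23.
Filling seats in venire order through position 8: #2, #3, #4, #5, #6, #7, #9, #10.
So seat 8 is #10.

10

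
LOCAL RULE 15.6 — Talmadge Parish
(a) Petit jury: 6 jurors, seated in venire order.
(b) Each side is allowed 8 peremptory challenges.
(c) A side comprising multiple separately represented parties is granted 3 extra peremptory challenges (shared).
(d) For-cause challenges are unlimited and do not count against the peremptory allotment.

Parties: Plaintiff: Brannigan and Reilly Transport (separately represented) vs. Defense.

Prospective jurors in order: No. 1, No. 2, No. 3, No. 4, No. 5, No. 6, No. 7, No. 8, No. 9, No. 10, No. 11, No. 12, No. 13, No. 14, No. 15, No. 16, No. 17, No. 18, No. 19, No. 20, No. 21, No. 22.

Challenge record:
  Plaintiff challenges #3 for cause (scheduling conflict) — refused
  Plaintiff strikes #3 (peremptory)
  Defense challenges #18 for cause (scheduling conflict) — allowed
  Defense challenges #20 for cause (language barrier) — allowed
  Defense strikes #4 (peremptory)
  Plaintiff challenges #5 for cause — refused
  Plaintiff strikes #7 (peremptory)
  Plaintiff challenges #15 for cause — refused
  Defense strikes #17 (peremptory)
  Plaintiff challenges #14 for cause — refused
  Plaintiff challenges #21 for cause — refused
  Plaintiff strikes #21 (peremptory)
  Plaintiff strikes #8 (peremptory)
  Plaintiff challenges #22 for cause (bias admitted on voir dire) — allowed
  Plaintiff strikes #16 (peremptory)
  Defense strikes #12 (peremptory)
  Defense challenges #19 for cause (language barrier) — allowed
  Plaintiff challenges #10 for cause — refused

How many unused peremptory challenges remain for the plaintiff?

Plaintiff allotment: 8 base + 3 multi-party = 11.
Plaintiff peremptories used: #3, #7, #21, #8, #16 — 5 (for-cause on #3, #5, #15, #14, #21, #22, #10 don't count).
Remaining: 11 − 5 = 6.

6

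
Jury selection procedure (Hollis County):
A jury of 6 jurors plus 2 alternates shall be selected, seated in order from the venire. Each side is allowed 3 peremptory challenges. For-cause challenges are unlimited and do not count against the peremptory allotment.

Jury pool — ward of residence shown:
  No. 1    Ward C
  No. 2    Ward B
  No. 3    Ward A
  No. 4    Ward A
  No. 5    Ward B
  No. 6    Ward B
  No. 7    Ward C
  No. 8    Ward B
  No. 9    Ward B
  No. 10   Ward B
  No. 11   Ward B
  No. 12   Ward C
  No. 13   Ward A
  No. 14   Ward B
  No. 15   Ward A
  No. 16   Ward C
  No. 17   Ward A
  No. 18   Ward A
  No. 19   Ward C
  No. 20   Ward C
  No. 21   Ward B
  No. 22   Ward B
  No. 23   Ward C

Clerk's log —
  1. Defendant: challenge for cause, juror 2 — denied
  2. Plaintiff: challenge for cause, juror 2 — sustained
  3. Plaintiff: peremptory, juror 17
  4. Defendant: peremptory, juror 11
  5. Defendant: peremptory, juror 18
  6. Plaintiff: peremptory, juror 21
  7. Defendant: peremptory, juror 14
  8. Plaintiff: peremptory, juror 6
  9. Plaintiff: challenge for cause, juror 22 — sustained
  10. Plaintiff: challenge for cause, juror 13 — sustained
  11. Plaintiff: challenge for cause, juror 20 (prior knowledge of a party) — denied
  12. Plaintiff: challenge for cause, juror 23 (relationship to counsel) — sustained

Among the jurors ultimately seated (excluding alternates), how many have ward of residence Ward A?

2

Removed: #2, #6, #11, #13, #14, #17, #18, #21, #22, #23.
Seated jurors 1–6: #1, #3, #4, #5, #7, #8 (alternates #9, #10 not counted).
Of those, in Ward A: #3, #4 → 2.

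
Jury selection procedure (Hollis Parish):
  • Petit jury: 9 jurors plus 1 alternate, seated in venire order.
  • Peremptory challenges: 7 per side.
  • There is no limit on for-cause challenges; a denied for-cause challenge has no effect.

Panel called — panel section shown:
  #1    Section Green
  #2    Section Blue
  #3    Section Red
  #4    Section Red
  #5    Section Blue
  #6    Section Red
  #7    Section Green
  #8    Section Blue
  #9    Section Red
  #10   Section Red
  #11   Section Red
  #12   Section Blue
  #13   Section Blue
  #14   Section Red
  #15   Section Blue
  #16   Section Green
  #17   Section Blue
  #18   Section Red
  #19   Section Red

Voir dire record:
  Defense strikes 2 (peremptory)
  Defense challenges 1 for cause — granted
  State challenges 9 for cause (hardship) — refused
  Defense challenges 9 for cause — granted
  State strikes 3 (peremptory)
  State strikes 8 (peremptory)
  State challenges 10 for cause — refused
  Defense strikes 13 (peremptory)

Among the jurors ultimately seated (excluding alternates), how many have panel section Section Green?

1

Removed: #1, #2, #3, #8, #9, #13.
Seated jurors 1–9: #4, #5, #6, #7, #10, #11, #12, #14, #15 (alternates #16 not counted).
Of those, in Section Green: #7 → 1.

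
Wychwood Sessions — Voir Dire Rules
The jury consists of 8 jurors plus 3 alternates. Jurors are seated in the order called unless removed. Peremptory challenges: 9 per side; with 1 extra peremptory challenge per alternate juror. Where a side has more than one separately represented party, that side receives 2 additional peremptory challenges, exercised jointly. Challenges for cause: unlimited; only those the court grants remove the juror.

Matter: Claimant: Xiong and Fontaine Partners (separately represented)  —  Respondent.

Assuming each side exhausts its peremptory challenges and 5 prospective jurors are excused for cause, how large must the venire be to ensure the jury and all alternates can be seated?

42

Seats to fill: 8 + 3 alternates = 11.
Peremptories — Claimant: 9 + 1×3 + 2 = 14; Respondent: 9 + 1×3 = 12; total 26.
For-cause removals: 5.
Minimum venire: 11 + 26 + 5 = 42.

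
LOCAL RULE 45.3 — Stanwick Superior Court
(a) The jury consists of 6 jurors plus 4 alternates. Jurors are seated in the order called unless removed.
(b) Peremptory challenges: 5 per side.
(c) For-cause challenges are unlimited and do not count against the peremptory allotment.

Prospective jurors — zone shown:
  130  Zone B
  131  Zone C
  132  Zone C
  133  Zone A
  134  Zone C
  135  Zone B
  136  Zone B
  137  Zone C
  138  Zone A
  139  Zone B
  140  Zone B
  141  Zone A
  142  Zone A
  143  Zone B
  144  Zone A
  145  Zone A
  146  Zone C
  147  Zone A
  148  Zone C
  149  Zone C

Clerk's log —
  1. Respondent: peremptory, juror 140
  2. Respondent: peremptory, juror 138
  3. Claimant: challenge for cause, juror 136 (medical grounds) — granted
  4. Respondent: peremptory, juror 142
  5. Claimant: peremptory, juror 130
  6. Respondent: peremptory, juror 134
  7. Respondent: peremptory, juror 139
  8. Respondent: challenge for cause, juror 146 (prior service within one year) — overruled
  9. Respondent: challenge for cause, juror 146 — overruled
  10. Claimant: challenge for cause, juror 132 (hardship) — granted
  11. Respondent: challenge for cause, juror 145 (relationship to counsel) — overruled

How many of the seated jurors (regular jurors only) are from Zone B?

Removed: #130, #132, #134, #136, #138, #139, #140, #142.
Seated jurors 1–6: #131, #133, #135, #137, #141, #143 (alternates #144, #145, #146, #147 not counted).
Of those, in Zone B: #135, #143 → 2.

2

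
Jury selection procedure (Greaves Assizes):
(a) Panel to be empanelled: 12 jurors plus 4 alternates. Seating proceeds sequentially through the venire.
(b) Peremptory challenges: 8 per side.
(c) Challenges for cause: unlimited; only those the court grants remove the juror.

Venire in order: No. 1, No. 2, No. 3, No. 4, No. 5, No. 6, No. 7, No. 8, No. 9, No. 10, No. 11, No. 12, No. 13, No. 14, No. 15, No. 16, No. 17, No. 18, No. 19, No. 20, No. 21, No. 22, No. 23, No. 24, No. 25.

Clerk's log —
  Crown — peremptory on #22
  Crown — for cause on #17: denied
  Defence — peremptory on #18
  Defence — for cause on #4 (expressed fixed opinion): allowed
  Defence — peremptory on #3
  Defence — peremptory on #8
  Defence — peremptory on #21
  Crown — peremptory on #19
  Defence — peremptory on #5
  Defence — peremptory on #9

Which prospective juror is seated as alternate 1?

20

Removed: #3, #4, #5, #8, #9, #18, #19, #21, #22. (#17 stays — for-cause denied.)
Seating in order: seats 1–12 → #1, #2, #6, #7, #10, #11, #12, #13, #14, #15, #16, #17; alternates → #20, #23, #24, #25.
So alternate 1 is #20.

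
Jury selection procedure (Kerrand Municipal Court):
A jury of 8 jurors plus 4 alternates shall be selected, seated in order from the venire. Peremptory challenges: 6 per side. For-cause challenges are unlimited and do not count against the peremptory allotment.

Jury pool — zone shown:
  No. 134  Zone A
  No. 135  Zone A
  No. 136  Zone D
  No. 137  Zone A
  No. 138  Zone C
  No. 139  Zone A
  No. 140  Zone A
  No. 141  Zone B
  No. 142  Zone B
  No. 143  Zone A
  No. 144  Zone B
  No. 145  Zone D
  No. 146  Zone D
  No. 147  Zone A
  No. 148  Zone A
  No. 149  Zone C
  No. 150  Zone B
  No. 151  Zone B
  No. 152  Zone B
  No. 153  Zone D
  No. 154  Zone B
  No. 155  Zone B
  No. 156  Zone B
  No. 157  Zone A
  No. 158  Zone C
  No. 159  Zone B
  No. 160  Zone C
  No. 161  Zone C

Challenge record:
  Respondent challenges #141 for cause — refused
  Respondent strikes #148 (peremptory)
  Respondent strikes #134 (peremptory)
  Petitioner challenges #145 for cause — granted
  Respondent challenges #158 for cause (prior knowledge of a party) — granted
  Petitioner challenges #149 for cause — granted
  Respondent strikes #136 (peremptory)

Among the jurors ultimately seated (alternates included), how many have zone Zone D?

1

Removed: #134, #136, #145, #148, #149, #158.
Seated (12 incl. alternates): #135, #137, #138, #139, #140, #141, #142, #143, #144, #146, #147, #150.
Of those, in Zone D: #146 → 1.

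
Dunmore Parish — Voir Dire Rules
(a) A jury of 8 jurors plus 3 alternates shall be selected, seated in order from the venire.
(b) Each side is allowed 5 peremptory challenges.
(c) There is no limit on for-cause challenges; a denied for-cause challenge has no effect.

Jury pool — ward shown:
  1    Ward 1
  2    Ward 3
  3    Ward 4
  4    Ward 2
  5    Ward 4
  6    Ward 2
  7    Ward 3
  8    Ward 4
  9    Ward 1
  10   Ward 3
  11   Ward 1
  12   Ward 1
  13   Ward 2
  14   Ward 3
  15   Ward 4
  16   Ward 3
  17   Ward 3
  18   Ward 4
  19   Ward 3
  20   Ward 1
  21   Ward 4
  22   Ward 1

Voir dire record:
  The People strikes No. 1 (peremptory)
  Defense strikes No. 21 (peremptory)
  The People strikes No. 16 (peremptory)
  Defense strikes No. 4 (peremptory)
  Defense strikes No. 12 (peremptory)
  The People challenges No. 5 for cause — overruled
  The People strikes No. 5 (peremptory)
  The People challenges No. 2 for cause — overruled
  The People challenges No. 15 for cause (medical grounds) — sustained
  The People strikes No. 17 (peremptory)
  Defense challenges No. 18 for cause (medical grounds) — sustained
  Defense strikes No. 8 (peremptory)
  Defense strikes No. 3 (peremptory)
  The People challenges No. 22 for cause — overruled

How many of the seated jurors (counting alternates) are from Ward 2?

2

Removed: #1, #3, #4, #5, #8, #12, #15, #16, #17, #18, #21.
Seated (11 incl. alternates): #2, #6, #7, #9, #10, #11, #13, #14, #19, #20, #22.
Of those, in Ward 2: #6, #13 → 2.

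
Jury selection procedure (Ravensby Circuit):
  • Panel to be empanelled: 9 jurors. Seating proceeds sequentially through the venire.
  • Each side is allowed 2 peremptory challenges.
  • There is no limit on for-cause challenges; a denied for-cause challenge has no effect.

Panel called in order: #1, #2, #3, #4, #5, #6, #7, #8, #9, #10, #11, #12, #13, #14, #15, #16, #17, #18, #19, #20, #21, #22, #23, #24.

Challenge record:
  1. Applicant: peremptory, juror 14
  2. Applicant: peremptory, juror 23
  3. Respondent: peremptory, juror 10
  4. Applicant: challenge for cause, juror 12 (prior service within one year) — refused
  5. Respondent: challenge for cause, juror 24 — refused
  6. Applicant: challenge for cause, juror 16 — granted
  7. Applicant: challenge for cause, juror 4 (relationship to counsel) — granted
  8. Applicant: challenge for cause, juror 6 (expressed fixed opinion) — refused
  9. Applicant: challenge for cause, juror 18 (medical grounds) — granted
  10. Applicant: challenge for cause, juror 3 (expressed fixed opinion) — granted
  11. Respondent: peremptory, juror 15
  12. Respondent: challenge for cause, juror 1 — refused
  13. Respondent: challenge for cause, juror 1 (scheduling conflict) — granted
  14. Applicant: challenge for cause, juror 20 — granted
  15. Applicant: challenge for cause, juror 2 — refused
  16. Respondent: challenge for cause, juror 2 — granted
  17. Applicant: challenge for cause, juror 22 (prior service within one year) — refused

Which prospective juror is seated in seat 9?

17

Removed: #1, #2, #3, #4, #10, #14, #15, #16, #18, #20, #23. (#6, #12, #22, #24 stay — for-cause denied.)
Filling seats in venire order through position 9: #5, #6, #7, #8, #9, #11, #12, #13, #17.
So seat 9 is #17.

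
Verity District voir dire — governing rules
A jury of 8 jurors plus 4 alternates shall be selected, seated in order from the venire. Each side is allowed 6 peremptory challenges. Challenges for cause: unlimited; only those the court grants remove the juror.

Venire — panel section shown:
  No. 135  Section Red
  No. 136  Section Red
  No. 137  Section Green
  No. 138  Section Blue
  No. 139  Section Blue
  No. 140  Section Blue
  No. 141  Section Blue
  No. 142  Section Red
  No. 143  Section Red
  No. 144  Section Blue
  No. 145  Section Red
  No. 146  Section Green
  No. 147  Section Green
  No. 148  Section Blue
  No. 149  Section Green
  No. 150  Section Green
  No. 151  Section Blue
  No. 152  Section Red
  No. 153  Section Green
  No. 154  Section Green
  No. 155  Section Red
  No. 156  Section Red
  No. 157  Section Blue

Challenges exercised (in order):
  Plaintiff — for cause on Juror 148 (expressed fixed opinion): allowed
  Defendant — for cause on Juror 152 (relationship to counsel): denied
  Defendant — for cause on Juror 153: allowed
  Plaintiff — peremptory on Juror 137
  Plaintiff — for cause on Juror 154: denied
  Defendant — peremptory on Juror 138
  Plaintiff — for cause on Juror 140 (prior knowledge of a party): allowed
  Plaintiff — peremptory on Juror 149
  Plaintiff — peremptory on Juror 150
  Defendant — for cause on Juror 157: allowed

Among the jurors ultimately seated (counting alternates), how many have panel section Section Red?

Removed: #137, #138, #140, #148, #149, #150, #153, #157.
Seated (12 incl. alternates): #135, #136, #139, #141, #142, #143, #144, #145, #146, #147, #151, #152.
Of those, in Section Red: #135, #136, #142, #143, #145, #152 → 6.

6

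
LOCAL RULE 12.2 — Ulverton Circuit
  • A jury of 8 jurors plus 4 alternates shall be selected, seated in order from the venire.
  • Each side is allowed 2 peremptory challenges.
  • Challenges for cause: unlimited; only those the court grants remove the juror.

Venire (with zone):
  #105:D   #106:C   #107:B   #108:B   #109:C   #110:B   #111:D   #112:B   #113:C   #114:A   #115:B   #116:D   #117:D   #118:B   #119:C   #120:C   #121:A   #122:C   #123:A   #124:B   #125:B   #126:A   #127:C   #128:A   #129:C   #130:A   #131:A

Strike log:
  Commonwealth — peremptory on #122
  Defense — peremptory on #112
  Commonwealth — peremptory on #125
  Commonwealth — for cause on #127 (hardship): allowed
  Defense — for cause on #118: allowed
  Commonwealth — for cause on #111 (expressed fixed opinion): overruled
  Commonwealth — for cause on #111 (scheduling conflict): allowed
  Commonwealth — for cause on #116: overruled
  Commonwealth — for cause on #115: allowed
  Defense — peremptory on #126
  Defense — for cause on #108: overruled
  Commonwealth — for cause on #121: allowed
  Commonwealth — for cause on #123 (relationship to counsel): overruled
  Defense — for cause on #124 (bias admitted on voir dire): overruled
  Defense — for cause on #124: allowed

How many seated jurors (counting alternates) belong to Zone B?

3

Removed: #111, #112, #115, #118, #121, #122, #124, #125, #126, #127.
Seated (12 incl. alternates): #105, #106, #107, #108, #109, #110, #113, #114, #116, #117, #119, #120.
Of those, in Zone B: #107, #108, #110 → 3.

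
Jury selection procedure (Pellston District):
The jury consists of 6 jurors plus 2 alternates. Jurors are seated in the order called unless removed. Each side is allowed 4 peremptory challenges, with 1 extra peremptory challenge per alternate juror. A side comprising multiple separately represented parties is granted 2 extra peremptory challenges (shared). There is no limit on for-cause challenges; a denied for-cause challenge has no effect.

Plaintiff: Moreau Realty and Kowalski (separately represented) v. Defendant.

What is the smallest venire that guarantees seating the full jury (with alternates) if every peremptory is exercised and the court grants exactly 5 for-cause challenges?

Seats to fill: 6 + 2 alternates = 8.
Peremptories — Plaintiff: 4 + 1×2 + 2 = 8; Defendant: 4 + 1×2 = 6; total 14.
For-cause removals: 5.
Minimum venire: 8 + 14 + 5 = 27.

27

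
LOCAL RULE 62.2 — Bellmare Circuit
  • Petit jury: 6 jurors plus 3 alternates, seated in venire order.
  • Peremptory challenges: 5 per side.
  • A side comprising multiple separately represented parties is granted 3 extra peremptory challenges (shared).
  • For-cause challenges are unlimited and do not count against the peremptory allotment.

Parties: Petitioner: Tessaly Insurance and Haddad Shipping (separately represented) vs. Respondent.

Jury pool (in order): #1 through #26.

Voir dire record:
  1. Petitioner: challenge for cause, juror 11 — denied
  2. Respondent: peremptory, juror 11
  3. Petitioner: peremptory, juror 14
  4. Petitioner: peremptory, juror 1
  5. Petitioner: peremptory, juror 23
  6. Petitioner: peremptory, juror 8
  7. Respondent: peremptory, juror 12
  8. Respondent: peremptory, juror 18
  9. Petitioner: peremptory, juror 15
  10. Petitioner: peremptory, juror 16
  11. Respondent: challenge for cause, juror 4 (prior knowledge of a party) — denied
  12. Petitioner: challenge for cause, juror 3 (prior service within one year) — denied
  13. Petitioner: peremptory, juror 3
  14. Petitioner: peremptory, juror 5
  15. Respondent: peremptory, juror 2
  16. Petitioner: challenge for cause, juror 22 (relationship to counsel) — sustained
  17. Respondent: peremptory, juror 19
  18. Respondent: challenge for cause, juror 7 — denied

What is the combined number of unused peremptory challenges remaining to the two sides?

0

Petitioner allotment: 5 base + 3 multi-party = 8. Respondent allotment: 5.
Petitioner peremptories used: #14, #1, #23, #8, #15, #16, #3, #5 — 8 (for-cause on #11, #3, #22 don't count).
Respondent peremptories used: #11, #12, #18, #2, #19 — 5 (for-cause on #4, #7 don't count).
Remaining: (8 − 8) + (5 − 5) = 0.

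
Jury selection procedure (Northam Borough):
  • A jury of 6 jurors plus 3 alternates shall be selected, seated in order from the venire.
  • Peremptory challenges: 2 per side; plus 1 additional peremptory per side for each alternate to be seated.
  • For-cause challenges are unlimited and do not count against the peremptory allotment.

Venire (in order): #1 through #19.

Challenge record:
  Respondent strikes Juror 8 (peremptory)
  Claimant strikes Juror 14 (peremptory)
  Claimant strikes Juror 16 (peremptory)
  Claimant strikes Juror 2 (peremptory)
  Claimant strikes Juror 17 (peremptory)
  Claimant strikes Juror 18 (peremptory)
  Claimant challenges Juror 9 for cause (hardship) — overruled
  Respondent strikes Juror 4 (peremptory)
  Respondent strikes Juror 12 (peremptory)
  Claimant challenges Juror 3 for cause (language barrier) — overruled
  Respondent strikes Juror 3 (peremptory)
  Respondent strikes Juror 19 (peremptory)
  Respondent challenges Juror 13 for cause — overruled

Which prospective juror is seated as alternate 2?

Removed: #2, #3, #4, #8, #12, #14, #16, #17, #18, #19. (#9, #13 stay — for-cause denied.)
Filling seats in venire order through position 8: #1, #5, #6, #7, #9, #10, #11, #13.
So alternate 2 is #13.

13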